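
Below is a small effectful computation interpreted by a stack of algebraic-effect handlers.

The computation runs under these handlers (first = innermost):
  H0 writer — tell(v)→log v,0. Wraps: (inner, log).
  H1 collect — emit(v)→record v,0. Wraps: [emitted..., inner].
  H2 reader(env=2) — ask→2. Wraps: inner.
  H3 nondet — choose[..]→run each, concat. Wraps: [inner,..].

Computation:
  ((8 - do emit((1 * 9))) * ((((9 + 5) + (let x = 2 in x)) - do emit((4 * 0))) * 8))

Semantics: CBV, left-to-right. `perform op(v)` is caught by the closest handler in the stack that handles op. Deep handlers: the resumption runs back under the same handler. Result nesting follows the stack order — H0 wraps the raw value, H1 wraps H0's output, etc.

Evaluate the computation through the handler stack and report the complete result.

Answer: [[9, 0, (1024, ())]]

Working:
emit(9) @ H1 ⇒ out+=9
emit(0) @ H1 ⇒ out+=0
H0 returns (1024, ())
H1 returns [9, 0, (1024, ())]
H2 returns [9, 0, (1024, ())]
H3 returns [[9, 0, (1024, ())]]
= [[9, 0, (1024, ())]]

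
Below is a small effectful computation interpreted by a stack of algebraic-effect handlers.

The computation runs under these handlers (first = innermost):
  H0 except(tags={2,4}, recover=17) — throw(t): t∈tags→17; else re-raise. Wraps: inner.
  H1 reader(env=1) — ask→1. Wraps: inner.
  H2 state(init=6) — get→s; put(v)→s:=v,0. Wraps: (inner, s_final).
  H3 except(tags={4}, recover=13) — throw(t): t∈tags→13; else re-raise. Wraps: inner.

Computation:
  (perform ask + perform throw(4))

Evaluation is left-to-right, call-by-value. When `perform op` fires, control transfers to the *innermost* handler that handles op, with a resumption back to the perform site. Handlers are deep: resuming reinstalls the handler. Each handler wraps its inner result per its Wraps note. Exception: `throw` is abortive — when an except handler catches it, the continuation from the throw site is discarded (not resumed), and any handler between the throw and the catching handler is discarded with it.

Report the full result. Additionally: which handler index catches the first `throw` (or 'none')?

Answer: (17, 6) ; first throw caught by: H0

Working:
ask @ H1 ⇒ 1
throw(4) @ H0 caught ⇒ 17
H1 returns 17
H2 returns (17, 6)
H3 returns (17, 6)
= (17, 6)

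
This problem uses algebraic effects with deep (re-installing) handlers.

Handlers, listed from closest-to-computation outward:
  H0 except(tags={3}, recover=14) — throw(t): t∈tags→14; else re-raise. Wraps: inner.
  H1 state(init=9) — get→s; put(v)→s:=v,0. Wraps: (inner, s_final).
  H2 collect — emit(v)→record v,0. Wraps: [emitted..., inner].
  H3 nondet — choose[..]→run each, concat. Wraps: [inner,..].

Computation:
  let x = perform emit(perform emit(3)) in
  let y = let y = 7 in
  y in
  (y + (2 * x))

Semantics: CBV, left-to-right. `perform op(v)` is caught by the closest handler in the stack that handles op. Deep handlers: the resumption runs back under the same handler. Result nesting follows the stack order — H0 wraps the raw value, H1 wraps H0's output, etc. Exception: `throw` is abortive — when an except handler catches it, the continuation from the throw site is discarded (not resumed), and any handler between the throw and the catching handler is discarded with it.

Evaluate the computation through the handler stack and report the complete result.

Answer: [[3, 0, (7, 9)]]

Working:
emit(3) @ H2 ⇒ out+=3
emit(0) @ H2 ⇒ out+=0
H0 returns 7
H1 returns (7, 9)
H2 returns [3, 0, (7, 9)]
H3 returns [[3, 0, (7, 9)]]
= [[3, 0, (7, 9)]]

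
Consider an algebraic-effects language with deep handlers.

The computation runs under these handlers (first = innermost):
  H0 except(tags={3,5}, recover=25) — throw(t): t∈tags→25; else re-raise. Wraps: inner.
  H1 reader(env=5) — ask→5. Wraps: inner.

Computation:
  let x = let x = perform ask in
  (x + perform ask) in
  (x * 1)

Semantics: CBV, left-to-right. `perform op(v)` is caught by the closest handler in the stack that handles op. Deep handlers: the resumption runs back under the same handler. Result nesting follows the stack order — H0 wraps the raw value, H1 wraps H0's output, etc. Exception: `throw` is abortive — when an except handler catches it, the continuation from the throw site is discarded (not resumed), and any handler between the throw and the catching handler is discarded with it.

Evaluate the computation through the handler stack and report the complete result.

Answer: 10

Step-by-step:
ask @ H1 ⇒ 5
ask @ H1 ⇒ 5
H0 returns 10
H1 returns 10
= 10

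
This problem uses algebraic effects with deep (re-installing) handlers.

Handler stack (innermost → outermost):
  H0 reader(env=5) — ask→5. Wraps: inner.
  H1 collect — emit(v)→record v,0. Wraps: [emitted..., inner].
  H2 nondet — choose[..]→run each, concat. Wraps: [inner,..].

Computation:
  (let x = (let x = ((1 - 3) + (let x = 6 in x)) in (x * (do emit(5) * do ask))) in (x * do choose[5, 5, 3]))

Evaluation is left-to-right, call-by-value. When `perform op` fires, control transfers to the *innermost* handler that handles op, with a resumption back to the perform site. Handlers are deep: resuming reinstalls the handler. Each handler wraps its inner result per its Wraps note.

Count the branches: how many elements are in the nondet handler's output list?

Answer: 3

Step-by-step:
emit(5) @ H1 ⇒ out+=5
ask @ H0 ⇒ 5
choose[5, 5, 3] @ H2
  branch[0] choose=5:
    H0 returns 0
    H1 returns [5, 0]
    H2 returns [[5, 0]]
  branch[1] choose=5:
    H0 returns 0
    H1 returns [5, 0]
    H2 returns [[5, 0]]
  branch[2] choose=3:
    H0 returns 0
    H1 returns [5, 0]
    H2 returns [[5, 0]]
= [[5, 0], [5, 0], [5, 0]]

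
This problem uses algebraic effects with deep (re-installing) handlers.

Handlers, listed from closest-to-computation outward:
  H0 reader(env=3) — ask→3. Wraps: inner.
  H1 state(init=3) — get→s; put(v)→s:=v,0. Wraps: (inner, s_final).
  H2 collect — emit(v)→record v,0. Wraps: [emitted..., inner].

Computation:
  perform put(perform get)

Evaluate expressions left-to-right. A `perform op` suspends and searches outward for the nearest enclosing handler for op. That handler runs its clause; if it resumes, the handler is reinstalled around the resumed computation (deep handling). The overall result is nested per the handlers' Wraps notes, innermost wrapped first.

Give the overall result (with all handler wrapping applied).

Answer: [(0, 3)]

Evaluation trace:
get @ H1 ⇒ 3
put(3) @ H1 ⇒ s:=3
H0 returns 0
H1 returns (0, 3)
H2 returns [(0, 3)]
= [(0, 3)]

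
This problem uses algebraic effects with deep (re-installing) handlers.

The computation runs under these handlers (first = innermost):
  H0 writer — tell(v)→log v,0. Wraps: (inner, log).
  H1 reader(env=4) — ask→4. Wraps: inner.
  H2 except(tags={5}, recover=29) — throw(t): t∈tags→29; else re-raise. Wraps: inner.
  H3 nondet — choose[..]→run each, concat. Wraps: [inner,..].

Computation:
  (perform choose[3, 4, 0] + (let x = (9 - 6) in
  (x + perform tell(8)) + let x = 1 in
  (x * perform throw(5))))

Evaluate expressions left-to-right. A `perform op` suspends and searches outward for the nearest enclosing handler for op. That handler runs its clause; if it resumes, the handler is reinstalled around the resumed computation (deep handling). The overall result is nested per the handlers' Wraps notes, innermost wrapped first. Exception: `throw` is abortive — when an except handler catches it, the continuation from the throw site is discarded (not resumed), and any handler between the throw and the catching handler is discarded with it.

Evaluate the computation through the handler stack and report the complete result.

Answer: [29, 29, 29]

Working:
choose[3, 4, 0] @ H3
  branch[0] choose=3:
    tell(8) @ H0 ⇒ log+=8
    throw(5) @ H2 caught ⇒ 29
    H3 returns [29]
  branch[1] choose=4:
    tell(8) @ H0 ⇒ log+=8
    throw(5) @ H2 caught ⇒ 29
    H3 returns [29]
  branch[2] choose=0:
    tell(8) @ H0 ⇒ log+=8
    throw(5) @ H2 caught ⇒ 29
    H3 returns [29]
= [29, 29, 29]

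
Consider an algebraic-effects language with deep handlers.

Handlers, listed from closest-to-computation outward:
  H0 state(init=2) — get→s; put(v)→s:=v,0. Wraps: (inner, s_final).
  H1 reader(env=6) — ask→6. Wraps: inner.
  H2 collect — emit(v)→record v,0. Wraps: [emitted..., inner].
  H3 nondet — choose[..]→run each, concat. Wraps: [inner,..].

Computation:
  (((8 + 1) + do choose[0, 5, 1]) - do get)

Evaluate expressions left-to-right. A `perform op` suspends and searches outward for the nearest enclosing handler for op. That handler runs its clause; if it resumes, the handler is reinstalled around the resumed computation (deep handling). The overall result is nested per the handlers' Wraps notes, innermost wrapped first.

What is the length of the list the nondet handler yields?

Answer: 3

Step-by-step:
choose[0, 5, 1] @ H3
  branch[0] choose=0:
    get @ H0 ⇒ 2
    H0 returns (7, 2)
    H1 returns (7, 2)
    H2 returns [(7, 2)]
    H3 returns [[(7, 2)]]
  branch[1] choose=5:
    get @ H0 ⇒ 2
    H0 returns (12, 2)
    H1 returns (12, 2)
    H2 returns [(12, 2)]
    H3 returns [[(12, 2)]]
  branch[2] choose=1:
    get @ H0 ⇒ 2
    H0 returns (8, 2)
    H1 returns (8, 2)
    H2 returns [(8, 2)]
    H3 returns [[(8, 2)]]
= [[(7, 2)], [(12, 2)], [(8, 2)]]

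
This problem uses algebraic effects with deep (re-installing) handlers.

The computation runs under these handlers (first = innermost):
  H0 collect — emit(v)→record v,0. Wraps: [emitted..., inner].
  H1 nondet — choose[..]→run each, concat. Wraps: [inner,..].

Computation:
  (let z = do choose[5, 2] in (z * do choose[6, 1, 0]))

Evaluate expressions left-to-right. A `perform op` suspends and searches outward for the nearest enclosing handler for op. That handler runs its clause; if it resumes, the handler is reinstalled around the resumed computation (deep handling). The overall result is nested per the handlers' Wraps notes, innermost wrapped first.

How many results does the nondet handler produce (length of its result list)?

Evaluation trace:
choose[5, 2] @ H1
  branch[0] choose=5:
    choose[6, 1, 0] @ H1
      branch[0] choose=6:
        H0 returns [30]
        H1 returns [[30]]
      branch[1] choose=1:
        H0 returns [5]
        H1 returns [[5]]
      branch[2] choose=0:
        H0 returns [0]
        H1 returns [[0]]
  branch[1] choose=2:
    choose[6, 1, 0] @ H1
      branch[0] choose=6:
        H0 returns [12]
        H1 returns [[12]]
      branch[1] choose=1:
        H0 returns [2]
        H1 returns [[2]]
      branch[2] choose=0:
        H0 returns [0]
        H1 returns [[0]]
= [[30], [5], [0], [12], [2], [0]]

Answer: 6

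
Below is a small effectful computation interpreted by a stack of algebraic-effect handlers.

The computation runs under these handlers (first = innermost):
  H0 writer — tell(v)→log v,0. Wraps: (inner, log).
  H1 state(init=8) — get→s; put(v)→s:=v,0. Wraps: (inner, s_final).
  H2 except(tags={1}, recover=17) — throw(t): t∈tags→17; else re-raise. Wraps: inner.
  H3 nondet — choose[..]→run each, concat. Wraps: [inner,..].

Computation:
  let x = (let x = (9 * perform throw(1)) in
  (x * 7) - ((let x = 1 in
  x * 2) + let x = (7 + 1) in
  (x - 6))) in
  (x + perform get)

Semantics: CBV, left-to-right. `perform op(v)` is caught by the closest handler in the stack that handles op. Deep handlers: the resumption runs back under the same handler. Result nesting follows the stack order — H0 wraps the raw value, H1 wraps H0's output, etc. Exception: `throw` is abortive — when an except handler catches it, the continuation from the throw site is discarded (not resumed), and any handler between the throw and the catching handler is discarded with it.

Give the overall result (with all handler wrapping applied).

Answer: [17]

Evaluation trace:
throw(1) @ H2 caught ⇒ 17
H3 returns [17]
= [17]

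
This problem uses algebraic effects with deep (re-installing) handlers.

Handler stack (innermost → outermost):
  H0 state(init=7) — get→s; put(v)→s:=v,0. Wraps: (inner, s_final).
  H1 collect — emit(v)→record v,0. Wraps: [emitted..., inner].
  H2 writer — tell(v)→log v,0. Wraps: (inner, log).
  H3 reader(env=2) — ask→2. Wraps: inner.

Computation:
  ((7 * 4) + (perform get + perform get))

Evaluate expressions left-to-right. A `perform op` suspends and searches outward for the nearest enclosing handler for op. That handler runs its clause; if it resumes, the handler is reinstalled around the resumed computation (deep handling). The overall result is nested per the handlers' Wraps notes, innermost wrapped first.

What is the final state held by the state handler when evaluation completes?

Answer: 7

Step-by-step:
get @ H0 ⇒ 7
get @ H0 ⇒ 7
H0 returns (42, 7)
H1 returns [(42, 7)]
H2 returns ([(42, 7)], ())
H3 returns ([(42, 7)], ())
= ([(42, 7)], ())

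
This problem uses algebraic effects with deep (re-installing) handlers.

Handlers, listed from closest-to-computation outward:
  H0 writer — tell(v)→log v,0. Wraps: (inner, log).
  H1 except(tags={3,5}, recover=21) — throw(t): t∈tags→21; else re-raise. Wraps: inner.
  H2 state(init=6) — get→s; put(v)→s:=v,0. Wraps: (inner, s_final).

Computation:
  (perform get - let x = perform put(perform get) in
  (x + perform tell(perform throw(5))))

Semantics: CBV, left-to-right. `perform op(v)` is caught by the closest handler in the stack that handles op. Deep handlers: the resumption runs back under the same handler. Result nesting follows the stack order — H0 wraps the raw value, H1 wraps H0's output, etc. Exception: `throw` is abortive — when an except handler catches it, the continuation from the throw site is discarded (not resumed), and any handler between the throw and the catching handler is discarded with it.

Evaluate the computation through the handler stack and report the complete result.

Step-by-step:
get @ H2 ⇒ 6
get @ H2 ⇒ 6
put(6) @ H2 ⇒ s:=6
throw(5) @ H1 caught ⇒ 21
H2 returns (21, 6)
= (21, 6)

Answer: (21, 6)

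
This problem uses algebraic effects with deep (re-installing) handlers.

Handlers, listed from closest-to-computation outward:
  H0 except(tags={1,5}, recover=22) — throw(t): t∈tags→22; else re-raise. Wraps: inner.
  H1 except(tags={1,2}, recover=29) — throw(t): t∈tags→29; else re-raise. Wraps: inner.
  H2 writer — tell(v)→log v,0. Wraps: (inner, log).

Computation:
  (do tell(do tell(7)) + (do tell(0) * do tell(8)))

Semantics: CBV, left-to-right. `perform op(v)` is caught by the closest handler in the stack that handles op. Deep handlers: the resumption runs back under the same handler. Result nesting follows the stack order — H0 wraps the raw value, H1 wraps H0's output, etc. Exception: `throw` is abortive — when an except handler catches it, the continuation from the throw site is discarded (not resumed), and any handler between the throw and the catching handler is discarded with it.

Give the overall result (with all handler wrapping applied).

Answer: (0, (7, 0, 0, 8))

Step-by-step:
tell(7) @ H2 ⇒ log+=7
tell(0) @ H2 ⇒ log+=0
tell(0) @ H2 ⇒ log+=0
tell(8) @ H2 ⇒ log+=8
H0 returns 0
H1 returns 0
H2 returns (0, (7, 0, 0, 8))
= (0, (7, 0, 0, 8))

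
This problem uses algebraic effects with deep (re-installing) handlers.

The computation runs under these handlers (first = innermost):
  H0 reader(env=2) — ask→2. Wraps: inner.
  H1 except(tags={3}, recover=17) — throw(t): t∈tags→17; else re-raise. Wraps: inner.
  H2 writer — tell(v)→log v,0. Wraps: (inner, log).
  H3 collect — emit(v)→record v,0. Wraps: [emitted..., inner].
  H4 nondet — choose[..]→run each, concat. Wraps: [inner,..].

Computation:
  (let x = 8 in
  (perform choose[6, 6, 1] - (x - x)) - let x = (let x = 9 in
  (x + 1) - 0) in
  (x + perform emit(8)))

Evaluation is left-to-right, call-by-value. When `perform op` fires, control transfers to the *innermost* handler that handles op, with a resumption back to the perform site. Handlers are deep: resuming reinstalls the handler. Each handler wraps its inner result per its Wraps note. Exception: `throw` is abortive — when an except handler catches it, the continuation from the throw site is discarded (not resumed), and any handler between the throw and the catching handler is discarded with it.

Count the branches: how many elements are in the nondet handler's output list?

Step-by-step:
choose[6, 6, 1] @ H4
  branch[0] choose=6:
    emit(8) @ H3 ⇒ out+=8
    H0 returns -4
    H1 returns -4
    H2 returns (-4, ())
    H3 returns [8, (-4, ())]
    H4 returns [[8, (-4, ())]]
  branch[1] choose=6:
    emit(8) @ H3 ⇒ out+=8
    H0 returns -4
    H1 returns -4
    H2 returns (-4, ())
    H3 returns [8, (-4, ())]
    H4 returns [[8, (-4, ())]]
  branch[2] choose=1:
    emit(8) @ H3 ⇒ out+=8
    H0 returns -9
    H1 returns -9
    H2 returns (-9, ())
    H3 returns [8, (-9, ())]
    H4 returns [[8, (-9, ())]]
= [[8, (-4, ())], [8, (-4, ())], [8, (-9, ())]]

Answer: 3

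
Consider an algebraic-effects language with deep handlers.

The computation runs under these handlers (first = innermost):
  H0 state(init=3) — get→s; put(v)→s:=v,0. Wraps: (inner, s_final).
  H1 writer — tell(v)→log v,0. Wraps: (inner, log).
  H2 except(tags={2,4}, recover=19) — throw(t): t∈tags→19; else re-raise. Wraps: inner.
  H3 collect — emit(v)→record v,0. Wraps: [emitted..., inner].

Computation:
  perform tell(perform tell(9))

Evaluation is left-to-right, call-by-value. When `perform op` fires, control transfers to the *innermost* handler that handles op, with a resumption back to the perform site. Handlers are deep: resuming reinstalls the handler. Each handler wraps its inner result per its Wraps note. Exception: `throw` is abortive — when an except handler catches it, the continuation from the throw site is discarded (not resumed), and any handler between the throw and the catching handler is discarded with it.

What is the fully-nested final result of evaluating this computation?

Answer: [((0, 3), (9, 0))]

Evaluation trace:
tell(9) @ H1 ⇒ log+=9
tell(0) @ H1 ⇒ log+=0
H0 returns (0, 3)
H1 returns ((0, 3), (9, 0))
H2 returns ((0, 3), (9, 0))
H3 returns [((0, 3), (9, 0))]
= [((0, 3), (9, 0))]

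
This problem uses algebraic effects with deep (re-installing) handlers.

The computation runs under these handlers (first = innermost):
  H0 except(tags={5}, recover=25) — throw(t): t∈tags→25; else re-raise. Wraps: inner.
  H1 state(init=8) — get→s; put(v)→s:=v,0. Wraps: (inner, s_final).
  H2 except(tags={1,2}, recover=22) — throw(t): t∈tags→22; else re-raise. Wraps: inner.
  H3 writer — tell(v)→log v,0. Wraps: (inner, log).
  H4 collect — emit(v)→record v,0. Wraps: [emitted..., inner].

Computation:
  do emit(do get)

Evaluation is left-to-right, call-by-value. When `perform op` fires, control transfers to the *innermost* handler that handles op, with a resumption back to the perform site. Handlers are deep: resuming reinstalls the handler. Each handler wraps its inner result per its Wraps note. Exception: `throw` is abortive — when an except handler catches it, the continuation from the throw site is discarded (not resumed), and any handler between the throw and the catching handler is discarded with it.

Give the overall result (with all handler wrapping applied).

Step-by-step:
get @ H1 ⇒ 8
emit(8) @ H4 ⇒ out+=8
H0 returns 0
H1 returns (0, 8)
H2 returns (0, 8)
H3 returns ((0, 8), ())
H4 returns [8, ((0, 8), ())]
= [8, ((0, 8), ())]

Answer: [8, ((0, 8), ())]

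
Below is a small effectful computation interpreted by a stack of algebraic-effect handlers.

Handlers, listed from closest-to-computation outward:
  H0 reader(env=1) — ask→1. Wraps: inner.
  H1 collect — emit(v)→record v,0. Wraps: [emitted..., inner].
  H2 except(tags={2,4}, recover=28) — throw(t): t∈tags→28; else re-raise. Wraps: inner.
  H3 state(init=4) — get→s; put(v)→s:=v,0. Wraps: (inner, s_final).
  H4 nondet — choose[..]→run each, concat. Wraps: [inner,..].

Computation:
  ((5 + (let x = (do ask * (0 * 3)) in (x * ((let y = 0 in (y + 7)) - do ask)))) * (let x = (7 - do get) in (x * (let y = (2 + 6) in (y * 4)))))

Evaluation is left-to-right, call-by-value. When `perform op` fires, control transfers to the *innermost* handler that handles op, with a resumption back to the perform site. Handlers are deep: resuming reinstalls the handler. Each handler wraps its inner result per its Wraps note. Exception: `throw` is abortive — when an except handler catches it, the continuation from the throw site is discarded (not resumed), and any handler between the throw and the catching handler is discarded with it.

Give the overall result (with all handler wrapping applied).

Evaluation trace:
ask @ H0 ⇒ 1
ask @ H0 ⇒ 1
get @ H3 ⇒ 4
H0 returns 480
H1 returns [480]
H2 returns [480]
H3 returns ([480], 4)
H4 returns [([480], 4)]
= [([480], 4)]

Answer: [([480], 4)]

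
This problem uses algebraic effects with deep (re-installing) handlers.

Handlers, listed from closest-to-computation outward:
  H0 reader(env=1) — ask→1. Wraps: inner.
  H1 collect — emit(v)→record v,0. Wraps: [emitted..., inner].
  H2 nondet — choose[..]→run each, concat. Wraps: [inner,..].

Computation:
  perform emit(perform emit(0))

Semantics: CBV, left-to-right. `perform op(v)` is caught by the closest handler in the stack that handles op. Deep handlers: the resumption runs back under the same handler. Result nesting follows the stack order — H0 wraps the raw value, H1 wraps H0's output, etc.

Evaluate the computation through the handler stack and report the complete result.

Answer: [[0, 0, 0]]

Evaluation trace:
emit(0) @ H1 ⇒ out+=0
emit(0) @ H1 ⇒ out+=0
H0 returns 0
H1 returns [0, 0, 0]
H2 returns [[0, 0, 0]]
= [[0, 0, 0]]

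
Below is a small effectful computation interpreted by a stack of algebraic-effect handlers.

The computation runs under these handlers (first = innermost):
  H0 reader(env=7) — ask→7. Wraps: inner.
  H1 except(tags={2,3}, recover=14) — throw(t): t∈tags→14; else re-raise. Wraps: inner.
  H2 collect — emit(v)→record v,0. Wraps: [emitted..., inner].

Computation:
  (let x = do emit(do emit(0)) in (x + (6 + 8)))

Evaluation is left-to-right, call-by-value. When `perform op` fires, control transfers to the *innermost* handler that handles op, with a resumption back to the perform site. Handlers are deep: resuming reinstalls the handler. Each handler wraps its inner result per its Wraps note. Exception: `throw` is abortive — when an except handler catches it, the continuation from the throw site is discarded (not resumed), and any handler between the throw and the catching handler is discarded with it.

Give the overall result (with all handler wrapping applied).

Evaluation trace:
emit(0) @ H2 ⇒ out+=0
emit(0) @ H2 ⇒ out+=0
H0 returns 14
H1 returns 14
H2 returns [0, 0, 14]
= [0, 0, 14]

Answer: [0, 0, 14]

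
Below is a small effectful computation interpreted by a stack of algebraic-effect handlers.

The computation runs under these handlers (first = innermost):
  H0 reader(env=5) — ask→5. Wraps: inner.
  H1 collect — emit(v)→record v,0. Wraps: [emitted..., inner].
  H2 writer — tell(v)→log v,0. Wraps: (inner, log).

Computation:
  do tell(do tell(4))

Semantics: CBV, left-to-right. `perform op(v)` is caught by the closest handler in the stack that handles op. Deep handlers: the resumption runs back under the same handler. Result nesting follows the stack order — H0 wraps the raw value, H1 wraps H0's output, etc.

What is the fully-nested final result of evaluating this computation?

Working:
tell(4) @ H2 ⇒ log+=4
tell(0) @ H2 ⇒ log+=0
H0 returns 0
H1 returns [0]
H2 returns ([0], (4, 0))
= ([0], (4, 0))

Answer: ([0], (4, 0))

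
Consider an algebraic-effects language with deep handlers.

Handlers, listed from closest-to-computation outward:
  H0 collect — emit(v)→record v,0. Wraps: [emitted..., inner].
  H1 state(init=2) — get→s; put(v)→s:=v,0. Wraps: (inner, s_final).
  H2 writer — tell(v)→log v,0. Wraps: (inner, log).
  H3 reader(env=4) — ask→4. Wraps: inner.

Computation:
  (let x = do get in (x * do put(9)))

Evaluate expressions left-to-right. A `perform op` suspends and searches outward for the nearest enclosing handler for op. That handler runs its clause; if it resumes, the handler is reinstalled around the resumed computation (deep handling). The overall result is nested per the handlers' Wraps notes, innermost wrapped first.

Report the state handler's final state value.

Answer: 9

Step-by-step:
get @ H1 ⇒ 2
put(9) @ H1 ⇒ s:=9
H0 returns [0]
H1 returns ([0], 9)
H2 returns (([0], 9), ())
H3 returns (([0], 9), ())
= (([0], 9), ())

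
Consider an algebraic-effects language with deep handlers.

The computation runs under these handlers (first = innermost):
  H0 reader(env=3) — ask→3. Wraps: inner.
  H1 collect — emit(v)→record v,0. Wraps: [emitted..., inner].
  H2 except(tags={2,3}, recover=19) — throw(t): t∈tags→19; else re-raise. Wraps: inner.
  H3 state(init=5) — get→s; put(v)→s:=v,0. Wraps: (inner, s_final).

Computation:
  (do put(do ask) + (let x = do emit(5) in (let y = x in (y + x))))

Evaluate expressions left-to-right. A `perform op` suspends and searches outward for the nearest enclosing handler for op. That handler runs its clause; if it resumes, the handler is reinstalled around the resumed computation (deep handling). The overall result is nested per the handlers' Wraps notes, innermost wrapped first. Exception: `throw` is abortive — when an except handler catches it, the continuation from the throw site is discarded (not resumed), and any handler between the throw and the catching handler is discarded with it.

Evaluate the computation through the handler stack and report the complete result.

Answer: ([5, 0], 3)

Evaluation trace:
ask @ H0 ⇒ 3
put(3) @ H3 ⇒ s:=3
emit(5) @ H1 ⇒ out+=5
H0 returns 0
H1 returns [5, 0]
H2 returns [5, 0]
H3 returns ([5, 0], 3)
= ([5, 0], 3)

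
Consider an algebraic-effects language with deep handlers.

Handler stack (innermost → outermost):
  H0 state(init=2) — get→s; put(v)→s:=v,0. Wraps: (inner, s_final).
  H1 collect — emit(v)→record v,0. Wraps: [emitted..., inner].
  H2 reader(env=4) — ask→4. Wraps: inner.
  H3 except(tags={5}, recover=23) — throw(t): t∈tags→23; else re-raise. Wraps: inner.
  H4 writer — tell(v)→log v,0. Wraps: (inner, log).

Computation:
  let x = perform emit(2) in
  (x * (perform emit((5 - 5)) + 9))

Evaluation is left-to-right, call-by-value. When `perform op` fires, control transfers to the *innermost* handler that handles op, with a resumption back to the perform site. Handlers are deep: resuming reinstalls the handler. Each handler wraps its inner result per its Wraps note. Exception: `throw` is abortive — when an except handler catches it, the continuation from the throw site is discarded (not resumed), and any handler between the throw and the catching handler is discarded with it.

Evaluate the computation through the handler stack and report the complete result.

Evaluation trace:
emit(2) @ H1 ⇒ out+=2
emit(0) @ H1 ⇒ out+=0
H0 returns (0, 2)
H1 returns [2, 0, (0, 2)]
H2 returns [2, 0, (0, 2)]
H3 returns [2, 0, (0, 2)]
H4 returns ([2, 0, (0, 2)], ())
= ([2, 0, (0, 2)], ())

Answer: ([2, 0, (0, 2)], ())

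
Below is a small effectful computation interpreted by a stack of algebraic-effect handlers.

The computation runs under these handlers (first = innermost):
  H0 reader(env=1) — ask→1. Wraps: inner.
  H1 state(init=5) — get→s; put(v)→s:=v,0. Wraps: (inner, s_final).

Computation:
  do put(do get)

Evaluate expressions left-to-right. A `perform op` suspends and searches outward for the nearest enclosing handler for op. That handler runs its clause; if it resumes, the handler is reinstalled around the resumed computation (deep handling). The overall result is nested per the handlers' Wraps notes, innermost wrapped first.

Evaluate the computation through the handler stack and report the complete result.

Answer: (0, 5)

Evaluation trace:
get @ H1 ⇒ 5
put(5) @ H1 ⇒ s:=5
H0 returns 0
H1 returns (0, 5)
= (0, 5)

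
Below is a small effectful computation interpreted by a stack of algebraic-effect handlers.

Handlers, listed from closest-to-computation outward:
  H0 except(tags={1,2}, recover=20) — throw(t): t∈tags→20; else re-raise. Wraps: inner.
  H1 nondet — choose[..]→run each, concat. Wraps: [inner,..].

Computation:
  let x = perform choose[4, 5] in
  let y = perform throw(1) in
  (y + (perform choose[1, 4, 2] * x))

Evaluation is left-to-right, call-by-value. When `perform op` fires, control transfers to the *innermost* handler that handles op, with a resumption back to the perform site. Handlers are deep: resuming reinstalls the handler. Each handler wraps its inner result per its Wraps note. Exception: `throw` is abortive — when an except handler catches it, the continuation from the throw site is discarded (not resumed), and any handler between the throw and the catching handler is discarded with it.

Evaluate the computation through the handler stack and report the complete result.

Working:
choose[4, 5] @ H1
  branch[0] choose=4:
    throw(1) @ H0 caught ⇒ 20
    H1 returns [20]
  branch[1] choose=5:
    throw(1) @ H0 caught ⇒ 20
    H1 returns [20]
= [20, 20]

Answer: [20, 20]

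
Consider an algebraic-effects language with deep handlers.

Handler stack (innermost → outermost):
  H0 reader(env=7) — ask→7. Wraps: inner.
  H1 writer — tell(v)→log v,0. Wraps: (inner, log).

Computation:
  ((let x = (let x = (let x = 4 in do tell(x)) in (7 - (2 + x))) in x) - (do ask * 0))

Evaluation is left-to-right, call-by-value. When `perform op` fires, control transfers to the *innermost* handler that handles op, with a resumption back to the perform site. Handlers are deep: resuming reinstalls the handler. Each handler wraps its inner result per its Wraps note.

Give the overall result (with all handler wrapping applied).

Answer: (5, (4))

Evaluation trace:
tell(4) @ H1 ⇒ log+=4
ask @ H0 ⇒ 7
H0 returns 5
H1 returns (5, (4))
= (5, (4))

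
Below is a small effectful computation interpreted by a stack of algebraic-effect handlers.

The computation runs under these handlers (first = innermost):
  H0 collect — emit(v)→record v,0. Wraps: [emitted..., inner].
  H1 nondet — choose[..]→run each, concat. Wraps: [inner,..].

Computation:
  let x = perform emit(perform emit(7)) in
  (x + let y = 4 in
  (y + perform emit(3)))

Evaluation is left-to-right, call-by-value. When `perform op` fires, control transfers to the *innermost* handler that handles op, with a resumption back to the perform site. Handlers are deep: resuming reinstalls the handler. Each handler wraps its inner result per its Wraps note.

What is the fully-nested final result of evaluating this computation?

Answer: [[7, 0, 3, 4]]

Working:
emit(7) @ H0 ⇒ out+=7
emit(0) @ H0 ⇒ out+=0
emit(3) @ H0 ⇒ out+=3
H0 returns [7, 0, 3, 4]
H1 returns [[7, 0, 3, 4]]
= [[7, 0, 3, 4]]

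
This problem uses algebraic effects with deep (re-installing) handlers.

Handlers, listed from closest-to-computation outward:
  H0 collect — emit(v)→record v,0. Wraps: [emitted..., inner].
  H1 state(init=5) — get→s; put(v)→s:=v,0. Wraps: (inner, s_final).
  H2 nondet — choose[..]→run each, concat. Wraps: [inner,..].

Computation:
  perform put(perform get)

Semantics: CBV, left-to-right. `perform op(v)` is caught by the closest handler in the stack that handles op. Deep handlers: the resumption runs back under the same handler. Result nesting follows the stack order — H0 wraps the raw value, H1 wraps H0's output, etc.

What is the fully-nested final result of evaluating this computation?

Answer: [([0], 5)]

Working:
get @ H1 ⇒ 5
put(5) @ H1 ⇒ s:=5
H0 returns [0]
H1 returns ([0], 5)
H2 returns [([0], 5)]
= [([0], 5)]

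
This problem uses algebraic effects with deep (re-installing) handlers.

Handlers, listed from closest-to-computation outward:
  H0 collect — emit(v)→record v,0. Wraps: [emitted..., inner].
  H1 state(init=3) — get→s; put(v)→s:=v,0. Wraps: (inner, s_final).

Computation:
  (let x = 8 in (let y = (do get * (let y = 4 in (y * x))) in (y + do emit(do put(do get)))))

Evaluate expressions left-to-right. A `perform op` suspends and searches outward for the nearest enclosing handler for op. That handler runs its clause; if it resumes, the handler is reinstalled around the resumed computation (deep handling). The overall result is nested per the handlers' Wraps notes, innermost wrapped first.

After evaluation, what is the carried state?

Step-by-step:
get @ H1 ⇒ 3
get @ H1 ⇒ 3
put(3) @ H1 ⇒ s:=3
emit(0) @ H0 ⇒ out+=0
H0 returns [0, 96]
H1 returns ([0, 96], 3)
= ([0, 96], 3)

Answer: 3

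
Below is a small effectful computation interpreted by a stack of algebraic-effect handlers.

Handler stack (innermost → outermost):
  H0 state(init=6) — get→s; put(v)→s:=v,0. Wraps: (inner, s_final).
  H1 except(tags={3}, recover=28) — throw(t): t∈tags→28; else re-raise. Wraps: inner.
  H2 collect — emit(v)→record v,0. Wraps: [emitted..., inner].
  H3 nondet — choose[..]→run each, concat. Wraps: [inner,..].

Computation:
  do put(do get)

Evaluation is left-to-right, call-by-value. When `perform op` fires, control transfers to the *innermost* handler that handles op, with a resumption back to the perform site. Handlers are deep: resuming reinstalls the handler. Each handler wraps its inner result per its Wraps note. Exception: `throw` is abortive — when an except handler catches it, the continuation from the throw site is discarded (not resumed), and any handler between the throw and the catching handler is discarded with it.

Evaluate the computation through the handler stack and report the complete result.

Answer: [[(0, 6)]]

Working:
get @ H0 ⇒ 6
put(6) @ H0 ⇒ s:=6
H0 returns (0, 6)
H1 returns (0, 6)
H2 returns [(0, 6)]
H3 returns [[(0, 6)]]
= [[(0, 6)]]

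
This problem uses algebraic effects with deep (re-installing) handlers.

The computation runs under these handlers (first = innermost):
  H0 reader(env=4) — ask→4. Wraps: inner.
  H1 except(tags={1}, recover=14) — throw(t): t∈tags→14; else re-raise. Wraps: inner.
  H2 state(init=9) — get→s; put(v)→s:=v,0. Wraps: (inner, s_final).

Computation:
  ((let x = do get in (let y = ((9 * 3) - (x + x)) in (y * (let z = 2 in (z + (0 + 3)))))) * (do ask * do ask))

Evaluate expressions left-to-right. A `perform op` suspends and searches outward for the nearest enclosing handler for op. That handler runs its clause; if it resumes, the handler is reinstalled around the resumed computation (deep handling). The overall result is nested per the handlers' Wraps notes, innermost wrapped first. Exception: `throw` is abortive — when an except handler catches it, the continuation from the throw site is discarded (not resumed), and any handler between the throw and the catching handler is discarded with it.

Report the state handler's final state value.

Step-by-step:
get @ H2 ⇒ 9
ask @ H0 ⇒ 4
ask @ H0 ⇒ 4
H0 returns 720
H1 returns 720
H2 returns (720, 9)
= (720, 9)

Answer: 9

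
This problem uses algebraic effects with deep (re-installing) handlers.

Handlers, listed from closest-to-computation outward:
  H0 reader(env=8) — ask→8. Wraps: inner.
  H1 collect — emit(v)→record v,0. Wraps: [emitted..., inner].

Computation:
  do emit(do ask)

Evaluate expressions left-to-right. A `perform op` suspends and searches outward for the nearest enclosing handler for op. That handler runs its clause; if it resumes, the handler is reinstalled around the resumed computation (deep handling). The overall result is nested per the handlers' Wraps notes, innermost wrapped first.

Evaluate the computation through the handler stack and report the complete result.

Working:
ask @ H0 ⇒ 8
emit(8) @ H1 ⇒ out+=8
H0 returns 0
H1 returns [8, 0]
= [8, 0]

Answer: [8, 0]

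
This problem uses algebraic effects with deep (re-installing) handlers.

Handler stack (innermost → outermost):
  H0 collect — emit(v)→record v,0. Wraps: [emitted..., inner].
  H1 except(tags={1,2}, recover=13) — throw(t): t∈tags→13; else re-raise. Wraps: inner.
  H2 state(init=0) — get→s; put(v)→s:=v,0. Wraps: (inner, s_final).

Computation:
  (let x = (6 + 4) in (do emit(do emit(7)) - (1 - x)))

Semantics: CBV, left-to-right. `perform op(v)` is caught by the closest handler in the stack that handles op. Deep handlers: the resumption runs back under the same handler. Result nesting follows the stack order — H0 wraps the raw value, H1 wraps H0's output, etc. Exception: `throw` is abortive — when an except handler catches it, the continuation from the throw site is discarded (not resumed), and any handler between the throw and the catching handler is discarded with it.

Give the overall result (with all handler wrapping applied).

Step-by-step:
emit(7) @ H0 ⇒ out+=7
emit(0) @ H0 ⇒ out+=0
H0 returns [7, 0, 9]
H1 returns [7, 0, 9]
H2 returns ([7, 0, 9], 0)
= ([7, 0, 9], 0)

Answer: ([7, 0, 9], 0)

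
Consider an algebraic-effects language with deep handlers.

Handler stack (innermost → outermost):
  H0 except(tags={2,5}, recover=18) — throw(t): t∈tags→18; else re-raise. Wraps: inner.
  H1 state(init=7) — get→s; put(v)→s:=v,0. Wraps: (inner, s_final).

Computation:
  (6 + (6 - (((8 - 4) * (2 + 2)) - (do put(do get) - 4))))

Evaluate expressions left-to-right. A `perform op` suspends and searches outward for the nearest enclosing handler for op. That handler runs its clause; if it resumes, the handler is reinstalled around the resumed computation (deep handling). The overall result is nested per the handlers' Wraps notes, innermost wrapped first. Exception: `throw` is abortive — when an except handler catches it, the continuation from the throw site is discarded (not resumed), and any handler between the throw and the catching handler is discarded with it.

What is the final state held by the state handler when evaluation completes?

Working:
get @ H1 ⇒ 7
put(7) @ H1 ⇒ s:=7
H0 returns -8
H1 returns (-8, 7)
= (-8, 7)

Answer: 7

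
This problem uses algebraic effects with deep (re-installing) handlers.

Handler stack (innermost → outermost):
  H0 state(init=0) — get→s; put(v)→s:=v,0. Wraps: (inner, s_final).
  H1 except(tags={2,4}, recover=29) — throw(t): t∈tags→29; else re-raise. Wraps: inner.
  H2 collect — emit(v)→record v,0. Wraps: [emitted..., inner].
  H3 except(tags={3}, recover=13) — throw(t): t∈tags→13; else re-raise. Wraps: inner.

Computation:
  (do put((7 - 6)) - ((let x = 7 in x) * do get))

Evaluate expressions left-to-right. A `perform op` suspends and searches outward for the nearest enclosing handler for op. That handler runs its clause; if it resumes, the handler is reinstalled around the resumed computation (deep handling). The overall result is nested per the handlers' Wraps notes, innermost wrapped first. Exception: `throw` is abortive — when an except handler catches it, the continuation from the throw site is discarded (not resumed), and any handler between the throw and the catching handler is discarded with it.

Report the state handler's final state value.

Evaluation trace:
put(1) @ H0 ⇒ s:=1
get @ H0 ⇒ 1
H0 returns (-7, 1)
H1 returns (-7, 1)
H2 returns [(-7, 1)]
H3 returns [(-7, 1)]
= [(-7, 1)]

Answer: 1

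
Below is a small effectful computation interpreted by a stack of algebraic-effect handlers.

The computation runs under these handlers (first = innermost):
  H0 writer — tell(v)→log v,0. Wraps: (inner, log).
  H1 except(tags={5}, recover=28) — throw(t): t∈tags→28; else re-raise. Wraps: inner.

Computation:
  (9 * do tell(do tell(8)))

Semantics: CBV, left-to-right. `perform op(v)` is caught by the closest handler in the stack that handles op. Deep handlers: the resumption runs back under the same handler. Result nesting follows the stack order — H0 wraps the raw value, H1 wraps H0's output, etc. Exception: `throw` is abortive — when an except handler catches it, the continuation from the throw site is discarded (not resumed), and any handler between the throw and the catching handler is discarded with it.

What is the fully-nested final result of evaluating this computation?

Working:
tell(8) @ H0 ⇒ log+=8
tell(0) @ H0 ⇒ log+=0
H0 returns (0, (8, 0))
H1 returns (0, (8, 0))
= (0, (8, 0))

Answer: (0, (8, 0))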